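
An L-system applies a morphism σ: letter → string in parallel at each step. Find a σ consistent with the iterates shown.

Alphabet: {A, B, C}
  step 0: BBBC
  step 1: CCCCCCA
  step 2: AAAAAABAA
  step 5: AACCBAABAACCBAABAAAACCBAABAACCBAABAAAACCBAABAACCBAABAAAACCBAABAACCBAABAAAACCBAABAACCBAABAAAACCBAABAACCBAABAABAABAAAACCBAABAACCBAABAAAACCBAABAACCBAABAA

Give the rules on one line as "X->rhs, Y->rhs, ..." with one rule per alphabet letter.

A->BAA, B->CC, C->A

  step 1 ⇒ step 2: CCCCCCA ⇒ A·A·A·A·A·A·BAA
    A ↦ BAA
    C ↦ A
  step 0 ⇒ step 1: BBBC ⇒ CC·CC·CC·A
    B ↦ CC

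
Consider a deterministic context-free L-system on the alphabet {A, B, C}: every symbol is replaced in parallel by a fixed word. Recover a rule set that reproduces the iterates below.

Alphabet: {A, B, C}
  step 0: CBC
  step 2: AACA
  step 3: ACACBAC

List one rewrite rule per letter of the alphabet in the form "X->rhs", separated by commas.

A->AC, B->A, C->B

  step 2 ⇒ step 3: AACA ⇒ AC·AC·B·AC
    A ↦ AC
    C ↦ B
    B ↦ A  (constrained at step 0)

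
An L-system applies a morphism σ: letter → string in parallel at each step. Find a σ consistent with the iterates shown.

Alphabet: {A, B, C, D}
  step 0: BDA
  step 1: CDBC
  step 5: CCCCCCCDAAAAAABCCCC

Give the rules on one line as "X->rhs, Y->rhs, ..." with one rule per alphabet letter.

A->C, B->CD, C->AA, D->B

  step 0 ⇒ step 1: BDA ⇒ CD·B·C
    A ↦ C
    B ↦ CD
    D ↦ B
    C ↦ AA  (constrained at step 1)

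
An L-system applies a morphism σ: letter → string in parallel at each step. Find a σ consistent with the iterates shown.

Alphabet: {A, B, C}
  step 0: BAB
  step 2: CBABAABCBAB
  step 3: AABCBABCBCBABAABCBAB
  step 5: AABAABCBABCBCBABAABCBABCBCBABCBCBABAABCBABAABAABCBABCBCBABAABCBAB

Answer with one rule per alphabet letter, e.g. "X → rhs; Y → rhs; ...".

  step 2 ⇒ step 3: CBABAABCBAB ⇒ A·AB·CB·AB·CB·CB·AB·A·AB·CB·AB
    A ↦ CB
    B ↦ AB
    C ↦ A

A->CB, B->AB, C->A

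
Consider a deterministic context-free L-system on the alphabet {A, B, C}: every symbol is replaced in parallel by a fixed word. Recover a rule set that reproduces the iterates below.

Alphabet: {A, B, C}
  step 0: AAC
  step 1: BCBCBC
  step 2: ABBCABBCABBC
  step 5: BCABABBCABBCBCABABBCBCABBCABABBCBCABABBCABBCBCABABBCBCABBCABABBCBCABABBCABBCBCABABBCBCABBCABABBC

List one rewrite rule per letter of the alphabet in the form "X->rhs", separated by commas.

A->BC, B->AB, C->BC

  step 1 ⇒ step 2: BCBCBC ⇒ AB·BC·AB·BC·AB·BC
    B ↦ AB
    C ↦ BC
  step 0 ⇒ step 1: AAC ⇒ BC·BC·BC
    A ↦ BC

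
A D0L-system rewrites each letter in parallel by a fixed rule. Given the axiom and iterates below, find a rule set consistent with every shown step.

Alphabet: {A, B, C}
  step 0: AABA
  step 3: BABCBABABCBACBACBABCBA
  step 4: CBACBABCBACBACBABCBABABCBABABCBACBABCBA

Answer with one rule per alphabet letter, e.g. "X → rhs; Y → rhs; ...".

  step 3 ⇒ step 4: BABCBABABCBACBACBABCBA ⇒ C·BA·C·BAB·C·BA·C·BA·C·BAB·C·BA·BAB·C·BA·BAB·C·BA·C·BAB·C·BA
    A ↦ BA
    B ↦ C
    C ↦ BAB

A->BA, B->C, C->BAB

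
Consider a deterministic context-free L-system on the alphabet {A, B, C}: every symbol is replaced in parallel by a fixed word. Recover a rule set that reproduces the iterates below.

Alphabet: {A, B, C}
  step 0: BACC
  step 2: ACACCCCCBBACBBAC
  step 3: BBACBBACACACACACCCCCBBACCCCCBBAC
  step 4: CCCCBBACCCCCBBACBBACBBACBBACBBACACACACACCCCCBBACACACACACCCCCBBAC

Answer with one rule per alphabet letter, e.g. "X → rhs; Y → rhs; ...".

A->BB, B->CC, C->AC

  step 3 ⇒ step 4: BBACBBACACACACACCCCCBBACCCCCBBAC ⇒ CC·CC·BB·AC·CC·CC·BB·AC·BB·AC·BB·AC·BB·AC·BB·AC·AC·AC·AC·AC·CC·CC·BB·AC·AC·AC·AC·AC·CC·CC·BB·AC
    A ↦ BB
    B ↦ CC
    C ↦ AC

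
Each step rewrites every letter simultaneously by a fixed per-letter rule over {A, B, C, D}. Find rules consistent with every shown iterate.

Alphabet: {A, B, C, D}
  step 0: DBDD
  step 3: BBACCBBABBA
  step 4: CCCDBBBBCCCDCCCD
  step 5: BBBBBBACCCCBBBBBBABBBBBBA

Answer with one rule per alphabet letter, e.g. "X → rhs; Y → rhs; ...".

A->CD, B->C, C->BB, D->A

  step 4 ⇒ step 5: CCCDBBBBCCCDCCCD ⇒ BB·BB·BB·A·C·C·C·C·BB·BB·BB·A·BB·BB·BB·A
    B ↦ C
    C ↦ BB
    D ↦ A
  step 3 ⇒ step 4: BBACCBBABBA ⇒ C·C·CD·BB·BB·C·C·CD·C·C·CD
    A ↦ CD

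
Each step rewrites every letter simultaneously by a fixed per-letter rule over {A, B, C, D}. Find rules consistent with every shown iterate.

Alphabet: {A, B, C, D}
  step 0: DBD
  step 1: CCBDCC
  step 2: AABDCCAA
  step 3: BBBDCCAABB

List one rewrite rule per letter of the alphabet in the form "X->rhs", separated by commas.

  step 2 ⇒ step 3: AABDCCAA ⇒ B·B·BD·CC·A·A·B·B
    A ↦ B
    B ↦ BD
    C ↦ A
    D ↦ CC

A->B, B->BD, C->A, D->CC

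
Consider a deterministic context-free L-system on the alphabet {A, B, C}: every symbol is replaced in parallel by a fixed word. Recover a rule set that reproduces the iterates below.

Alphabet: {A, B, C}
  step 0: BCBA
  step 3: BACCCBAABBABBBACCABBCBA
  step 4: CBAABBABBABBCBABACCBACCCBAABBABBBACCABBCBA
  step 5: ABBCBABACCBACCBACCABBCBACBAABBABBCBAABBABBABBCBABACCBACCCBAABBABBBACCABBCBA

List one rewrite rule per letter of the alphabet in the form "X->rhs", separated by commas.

A->BA, B->C, C->ABB

  step 4 ⇒ step 5: CBAABBABBABBCBABACCBACCCBAABBABBBACCABBCBA ⇒ ABB·C·BA·BA·C·C·BA·C·C·BA·C·C·ABB·C·BA·C·BA·ABB·ABB·C·BA·ABB·ABB·ABB·C·BA·BA·C·C·BA·C·C·C·BA·ABB·ABB·BA·C·C·ABB·C·BA
    A ↦ BA
    B ↦ C
    C ↦ ABB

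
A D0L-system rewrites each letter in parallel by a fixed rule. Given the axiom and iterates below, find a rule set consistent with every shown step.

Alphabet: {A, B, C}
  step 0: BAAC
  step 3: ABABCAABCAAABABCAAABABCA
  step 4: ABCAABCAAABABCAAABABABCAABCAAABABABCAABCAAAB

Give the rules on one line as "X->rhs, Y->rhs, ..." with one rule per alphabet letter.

A->AB, B->CA, C->A

  step 3 ⇒ step 4: ABABCAABCAAABABCAAABABCA ⇒ AB·CA·AB·CA·A·AB·AB·CA·A·AB·AB·AB·CA·AB·CA·A·AB·AB·AB·CA·AB·CA·A·AB
    A ↦ AB
    B ↦ CA
    C ↦ A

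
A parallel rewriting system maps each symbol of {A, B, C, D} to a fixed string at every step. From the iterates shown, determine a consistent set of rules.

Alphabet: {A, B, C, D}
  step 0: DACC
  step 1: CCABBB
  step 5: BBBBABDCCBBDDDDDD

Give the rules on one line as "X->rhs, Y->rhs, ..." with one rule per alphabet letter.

  step 0 ⇒ step 1: DACC ⇒ CC·AB·B·B
    A ↦ AB
    C ↦ B
    D ↦ CC
    B ↦ D  (constrained at step 1)

A->AB, B->D, C->B, D->CC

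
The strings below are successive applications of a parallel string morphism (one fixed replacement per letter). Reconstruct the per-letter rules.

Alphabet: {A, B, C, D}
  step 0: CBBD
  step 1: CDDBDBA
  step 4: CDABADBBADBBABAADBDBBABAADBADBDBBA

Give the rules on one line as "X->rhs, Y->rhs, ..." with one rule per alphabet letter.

  step 0 ⇒ step 1: CBBD ⇒ CD·DB·DB·A
    B ↦ DB
    C ↦ CD
    D ↦ A
    A ↦ BA  (constrained at step 1)

A->BA, B->DB, C->CD, D->A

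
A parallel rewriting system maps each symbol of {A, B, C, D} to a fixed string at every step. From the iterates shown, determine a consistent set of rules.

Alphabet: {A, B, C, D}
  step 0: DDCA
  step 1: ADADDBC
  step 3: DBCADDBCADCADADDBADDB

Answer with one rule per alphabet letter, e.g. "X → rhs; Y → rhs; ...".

A->C, B->DB, C->DB, D->AD

  step 0 ⇒ step 1: DDCA ⇒ AD·AD·DB·C
    A ↦ C
    C ↦ DB
    D ↦ AD
    B ↦ DB  (constrained at step 1)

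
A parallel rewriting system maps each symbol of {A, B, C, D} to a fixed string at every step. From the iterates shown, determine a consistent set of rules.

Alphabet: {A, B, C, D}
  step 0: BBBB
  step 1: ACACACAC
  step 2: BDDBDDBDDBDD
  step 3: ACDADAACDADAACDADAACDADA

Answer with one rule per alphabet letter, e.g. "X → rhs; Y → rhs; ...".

  step 2 ⇒ step 3: BDDBDDBDDBDD ⇒ AC·DA·DA·AC·DA·DA·AC·DA·DA·AC·DA·DA
    B ↦ AC
    D ↦ DA
  step 1 ⇒ step 2: ACACACAC ⇒ B·DD·B·DD·B·DD·B·DD
    A ↦ B
  step 1 ⇒ step 2: ACACACAC ⇒ B·DD·B·DD·B·DD·B·DD
    C ↦ DD

A->B, B->AC, C->DD, D->DA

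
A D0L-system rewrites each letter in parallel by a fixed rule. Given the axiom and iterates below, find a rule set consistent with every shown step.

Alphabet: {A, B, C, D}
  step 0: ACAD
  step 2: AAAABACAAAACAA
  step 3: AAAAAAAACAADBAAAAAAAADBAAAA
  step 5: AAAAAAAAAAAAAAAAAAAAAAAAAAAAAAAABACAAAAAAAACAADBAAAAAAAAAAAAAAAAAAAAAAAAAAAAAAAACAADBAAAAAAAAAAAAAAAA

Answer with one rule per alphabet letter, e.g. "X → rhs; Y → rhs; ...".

A->AA, B->C, C->DB, D->BA

  step 2 ⇒ step 3: AAAABACAAAACAA ⇒ AA·AA·AA·AA·C·AA·DB·AA·AA·AA·AA·DB·AA·AA
    A ↦ AA
    B ↦ C
    C ↦ DB
    D ↦ BA  (constrained at step 0)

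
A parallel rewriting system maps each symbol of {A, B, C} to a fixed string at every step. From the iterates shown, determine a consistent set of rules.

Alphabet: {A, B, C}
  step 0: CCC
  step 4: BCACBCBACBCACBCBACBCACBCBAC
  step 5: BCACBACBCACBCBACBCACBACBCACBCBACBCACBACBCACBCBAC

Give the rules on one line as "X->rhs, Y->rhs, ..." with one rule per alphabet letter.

A->B, B->BC, C->AC

  step 4 ⇒ step 5: BCACBCBACBCACBCBACBCACBCBAC ⇒ BC·AC·B·AC·BC·AC·BC·B·AC·BC·AC·B·AC·BC·AC·BC·B·AC·BC·AC·B·AC·BC·AC·BC·B·AC
    A ↦ B
    B ↦ BC
    C ↦ AC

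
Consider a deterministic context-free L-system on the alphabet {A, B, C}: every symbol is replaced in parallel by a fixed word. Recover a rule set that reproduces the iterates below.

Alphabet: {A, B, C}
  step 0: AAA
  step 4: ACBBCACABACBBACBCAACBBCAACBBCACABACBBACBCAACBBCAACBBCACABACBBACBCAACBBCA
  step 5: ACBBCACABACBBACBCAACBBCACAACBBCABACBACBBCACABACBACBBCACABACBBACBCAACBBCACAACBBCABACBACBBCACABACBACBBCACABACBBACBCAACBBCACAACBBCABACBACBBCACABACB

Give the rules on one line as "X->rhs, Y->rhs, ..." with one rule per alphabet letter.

A->ACB, B->CA, C->B

  step 4 ⇒ step 5: ACBBCACABACBBACBCAACBBCAACBBCACABACBBACBCAACBBCAACBBCACABACBBACBCAACBBCA ⇒ ACB·B·CA·CA·B·ACB·B·ACB·CA·ACB·B·CA·CA·ACB·B·CA·B·ACB·ACB·B·CA·CA·B·ACB·ACB·B·CA·CA·B·ACB·B·ACB·CA·ACB·B·CA·CA·ACB·B·CA·B·ACB·ACB·B·CA·CA·B·ACB·ACB·B·CA·CA·B·ACB·B·ACB·CA·ACB·B·CA·CA·ACB·B·CA·B·ACB·ACB·B·CA·CA·B·ACB
    A ↦ ACB
    B ↦ CA
    C ↦ B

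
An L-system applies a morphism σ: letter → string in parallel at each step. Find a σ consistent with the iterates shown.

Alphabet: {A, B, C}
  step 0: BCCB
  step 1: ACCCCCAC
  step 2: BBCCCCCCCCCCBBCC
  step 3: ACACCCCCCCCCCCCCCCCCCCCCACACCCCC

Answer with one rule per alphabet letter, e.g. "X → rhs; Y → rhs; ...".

A->BB, B->AC, C->CC

  step 2 ⇒ step 3: BBCCCCCCCCCCBBCC ⇒ AC·AC·CC·CC·CC·CC·CC·CC·CC·CC·CC·CC·AC·AC·CC·CC
    B ↦ AC
    C ↦ CC
  step 1 ⇒ step 2: ACCCCCAC ⇒ BB·CC·CC·CC·CC·CC·BB·CC
    A ↦ BB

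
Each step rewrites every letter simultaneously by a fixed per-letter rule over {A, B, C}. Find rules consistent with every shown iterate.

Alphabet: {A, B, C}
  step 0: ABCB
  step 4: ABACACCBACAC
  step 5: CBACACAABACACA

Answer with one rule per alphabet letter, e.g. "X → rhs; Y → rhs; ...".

  step 4 ⇒ step 5: ABACACCBACAC ⇒ C·BA·C·A·C·A·A·BA·C·A·C·A
    A ↦ C
    B ↦ BA
    C ↦ A

A->C, B->BA, C->A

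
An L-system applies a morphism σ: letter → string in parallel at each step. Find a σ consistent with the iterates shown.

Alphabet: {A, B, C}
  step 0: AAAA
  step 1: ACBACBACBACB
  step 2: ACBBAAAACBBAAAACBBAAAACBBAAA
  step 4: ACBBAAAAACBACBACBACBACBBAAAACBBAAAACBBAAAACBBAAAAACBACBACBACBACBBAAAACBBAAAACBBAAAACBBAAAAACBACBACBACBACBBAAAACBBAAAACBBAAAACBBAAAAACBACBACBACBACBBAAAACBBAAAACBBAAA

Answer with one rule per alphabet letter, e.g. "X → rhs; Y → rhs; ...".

A->ACB, B->A, C->BAA

  step 1 ⇒ step 2: ACBACBACBACB ⇒ ACB·BAA·A·ACB·BAA·A·ACB·BAA·A·ACB·BAA·A
    A ↦ ACB
    B ↦ A
    C ↦ BAA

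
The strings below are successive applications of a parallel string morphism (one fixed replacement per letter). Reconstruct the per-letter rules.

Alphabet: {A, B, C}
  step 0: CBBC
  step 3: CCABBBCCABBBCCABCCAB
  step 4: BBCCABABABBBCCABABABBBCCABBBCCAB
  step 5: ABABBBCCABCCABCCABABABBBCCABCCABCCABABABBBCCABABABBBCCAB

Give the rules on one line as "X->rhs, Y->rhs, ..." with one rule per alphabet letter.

  step 4 ⇒ step 5: BBCCABABABBBCCABABABBBCCABBBCCAB ⇒ AB·AB·B·B·CC·AB·CC·AB·CC·AB·AB·AB·B·B·CC·AB·CC·AB·CC·AB·AB·AB·B·B·CC·AB·AB·AB·B·B·CC·AB
    A ↦ CC
    B ↦ AB
    C ↦ B

A->CC, B->AB, C->B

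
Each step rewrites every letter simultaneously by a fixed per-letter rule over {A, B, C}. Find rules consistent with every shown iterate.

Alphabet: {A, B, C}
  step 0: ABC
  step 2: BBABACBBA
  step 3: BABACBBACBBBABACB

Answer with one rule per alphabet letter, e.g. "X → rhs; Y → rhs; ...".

A->CB, B->BA, C->B

  step 2 ⇒ step 3: BBABACBBA ⇒ BA·BA·CB·BA·CB·B·BA·BA·CB
    A ↦ CB
    B ↦ BA
    C ↦ B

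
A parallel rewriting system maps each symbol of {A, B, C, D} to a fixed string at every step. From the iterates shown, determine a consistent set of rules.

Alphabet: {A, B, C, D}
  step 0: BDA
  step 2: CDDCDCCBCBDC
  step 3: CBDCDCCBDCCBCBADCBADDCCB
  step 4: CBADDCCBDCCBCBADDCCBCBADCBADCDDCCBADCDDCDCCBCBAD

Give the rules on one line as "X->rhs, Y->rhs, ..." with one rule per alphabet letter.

A->CD, B->AD, C->CB, D->DC

  step 3 ⇒ step 4: CBDCDCCBDCCBCBADCBADDCCB ⇒ CB·AD·DC·CB·DC·CB·CB·AD·DC·CB·CB·AD·CB·AD·CD·DC·CB·AD·CD·DC·DC·CB·CB·AD
    A ↦ CD
    B ↦ AD
    C ↦ CB
    D ↦ DC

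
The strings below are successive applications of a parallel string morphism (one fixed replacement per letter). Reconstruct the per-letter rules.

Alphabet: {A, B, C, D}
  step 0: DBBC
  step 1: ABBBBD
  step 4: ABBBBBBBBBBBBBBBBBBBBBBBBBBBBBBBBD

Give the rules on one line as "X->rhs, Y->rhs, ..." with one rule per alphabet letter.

A->C, B->BB, C->D, D->A

  step 0 ⇒ step 1: DBBC ⇒ A·BB·BB·D
    B ↦ BB
    C ↦ D
    D ↦ A
    A ↦ C  (constrained at step 1)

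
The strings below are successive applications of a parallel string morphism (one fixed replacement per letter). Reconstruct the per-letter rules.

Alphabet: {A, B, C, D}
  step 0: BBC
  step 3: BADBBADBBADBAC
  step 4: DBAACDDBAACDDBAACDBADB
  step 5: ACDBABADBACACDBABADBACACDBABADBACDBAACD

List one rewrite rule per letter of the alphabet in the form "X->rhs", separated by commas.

A->BA, B->D, C->DB, D->AC

  step 4 ⇒ step 5: DBAACDDBAACDDBAACDBADB ⇒ AC·D·BA·BA·DB·AC·AC·D·BA·BA·DB·AC·AC·D·BA·BA·DB·AC·D·BA·AC·D
    A ↦ BA
    B ↦ D
    C ↦ DB
    D ↦ AC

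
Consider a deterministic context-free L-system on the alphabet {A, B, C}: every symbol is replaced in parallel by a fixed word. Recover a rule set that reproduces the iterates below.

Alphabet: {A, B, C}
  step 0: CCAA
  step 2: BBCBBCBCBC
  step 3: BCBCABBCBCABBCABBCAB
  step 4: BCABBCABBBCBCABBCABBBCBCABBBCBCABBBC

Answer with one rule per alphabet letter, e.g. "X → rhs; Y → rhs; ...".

  step 3 ⇒ step 4: BCBCABBCBCABBCABBCAB ⇒ BC·AB·BC·AB·B·BC·BC·AB·BC·AB·B·BC·BC·AB·B·BC·BC·AB·B·BC
    A ↦ B
    B ↦ BC
    C ↦ AB

A->B, B->BC, C->AB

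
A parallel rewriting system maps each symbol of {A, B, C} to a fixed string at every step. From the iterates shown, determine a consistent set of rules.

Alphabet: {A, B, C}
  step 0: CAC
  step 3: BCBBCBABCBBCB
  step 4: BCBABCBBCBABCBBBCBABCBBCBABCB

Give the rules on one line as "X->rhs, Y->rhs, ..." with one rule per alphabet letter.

  step 3 ⇒ step 4: BCBBCBABCBBCB ⇒ BCB·A·BCB·BCB·A·BCB·B·BCB·A·BCB·BCB·A·BCB
    A ↦ B
    B ↦ BCB
    C ↦ A

A->B, B->BCB, C->A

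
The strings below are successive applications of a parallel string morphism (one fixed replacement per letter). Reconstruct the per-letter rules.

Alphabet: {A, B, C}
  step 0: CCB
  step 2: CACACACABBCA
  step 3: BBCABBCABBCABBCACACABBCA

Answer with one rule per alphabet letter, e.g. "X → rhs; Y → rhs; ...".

  step 2 ⇒ step 3: CACACACABBCA ⇒ BB·CA·BB·CA·BB·CA·BB·CA·CA·CA·BB·CA
    A ↦ CA
    B ↦ CA
    C ↦ BB

A->CA, B->CA, C->BB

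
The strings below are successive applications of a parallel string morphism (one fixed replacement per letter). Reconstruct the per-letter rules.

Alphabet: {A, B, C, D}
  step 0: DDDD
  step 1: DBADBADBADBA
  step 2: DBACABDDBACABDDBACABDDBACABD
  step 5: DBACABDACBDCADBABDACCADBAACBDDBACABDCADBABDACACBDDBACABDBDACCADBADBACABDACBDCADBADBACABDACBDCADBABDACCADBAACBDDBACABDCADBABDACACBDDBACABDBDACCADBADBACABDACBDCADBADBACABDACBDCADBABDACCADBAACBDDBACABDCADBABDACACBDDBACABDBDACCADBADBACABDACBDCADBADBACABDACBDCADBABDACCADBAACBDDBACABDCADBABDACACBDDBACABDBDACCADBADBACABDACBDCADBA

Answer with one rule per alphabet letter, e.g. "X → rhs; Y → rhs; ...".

  step 1 ⇒ step 2: DBADBADBADBA ⇒ DBA·CA·BD·DBA·CA·BD·DBA·CA·BD·DBA·CA·BD
    A ↦ BD
    B ↦ CA
    D ↦ DBA
    C ↦ AC  (constrained at step 2)

A->BD, B->CA, C->AC, D->DBA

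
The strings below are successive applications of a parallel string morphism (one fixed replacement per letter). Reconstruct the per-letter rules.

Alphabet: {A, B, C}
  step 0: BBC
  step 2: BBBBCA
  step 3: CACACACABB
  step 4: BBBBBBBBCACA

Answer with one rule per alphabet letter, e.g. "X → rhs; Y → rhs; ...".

  step 3 ⇒ step 4: CACACACABB ⇒ B·B·B·B·B·B·B·B·CA·CA
    A ↦ B
    B ↦ CA
    C ↦ B

A->B, B->CA, C->B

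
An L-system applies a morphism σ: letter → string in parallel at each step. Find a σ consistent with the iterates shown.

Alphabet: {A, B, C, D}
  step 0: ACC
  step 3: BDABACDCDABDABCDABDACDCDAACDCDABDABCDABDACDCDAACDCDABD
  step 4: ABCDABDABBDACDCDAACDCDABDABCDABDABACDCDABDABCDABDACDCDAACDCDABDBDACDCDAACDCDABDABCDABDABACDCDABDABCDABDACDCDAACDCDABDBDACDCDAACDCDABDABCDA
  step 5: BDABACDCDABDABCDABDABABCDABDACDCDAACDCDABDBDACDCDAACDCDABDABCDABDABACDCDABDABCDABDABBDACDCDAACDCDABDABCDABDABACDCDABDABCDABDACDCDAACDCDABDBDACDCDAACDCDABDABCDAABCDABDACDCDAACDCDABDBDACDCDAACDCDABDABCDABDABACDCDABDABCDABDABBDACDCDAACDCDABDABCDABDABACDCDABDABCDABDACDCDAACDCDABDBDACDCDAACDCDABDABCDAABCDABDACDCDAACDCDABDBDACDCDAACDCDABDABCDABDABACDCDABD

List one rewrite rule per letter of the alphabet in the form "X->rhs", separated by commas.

A->BD, B->AB, C->ACD, D->CDA

  step 4 ⇒ step 5: ABCDABDABBDACDCDAACDCDABDABCDABDABACDCDABDABCDABDACDCDAACDCDABDBDACDCDAACDCDABDABCDABDABACDCDABDABCDABDACDCDAACDCDABDBDACDCDAACDCDABDABCDA ⇒ BD·AB·ACD·CDA·BD·AB·CDA·BD·AB·AB·CDA·BD·ACD·CDA·ACD·CDA·BD·BD·ACD·CDA·ACD·CDA·BD·AB·CDA·BD·AB·ACD·CDA·BD·AB·CDA·BD·AB·BD·ACD·CDA·ACD·CDA·BD·AB·CDA·BD·AB·ACD·CDA·BD·AB·CDA·BD·ACD·CDA·ACD·CDA·BD·BD·ACD·CDA·ACD·CDA·BD·AB·CDA·AB·CDA·BD·ACD·CDA·ACD·CDA·BD·BD·ACD·CDA·ACD·CDA·BD·AB·CDA·BD·AB·ACD·CDA·BD·AB·CDA·BD·AB·BD·ACD·CDA·ACD·CDA·BD·AB·CDA·BD·AB·ACD·CDA·BD·AB·CDA·BD·ACD·CDA·ACD·CDA·BD·BD·ACD·CDA·ACD·CDA·BD·AB·CDA·AB·CDA·BD·ACD·CDA·ACD·CDA·BD·BD·ACD·CDA·ACD·CDA·BD·AB·CDA·BD·AB·ACD·CDA·BD
    A ↦ BD
    B ↦ AB
    C ↦ ACD
    D ↦ CDA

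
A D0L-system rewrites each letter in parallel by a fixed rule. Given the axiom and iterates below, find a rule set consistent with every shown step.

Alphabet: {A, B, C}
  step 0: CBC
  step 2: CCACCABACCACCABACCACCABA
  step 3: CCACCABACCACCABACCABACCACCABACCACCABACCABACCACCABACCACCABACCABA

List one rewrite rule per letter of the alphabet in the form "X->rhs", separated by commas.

A->BA, B->CCA, C->CCA

  step 2 ⇒ step 3: CCACCABACCACCABACCACCABA ⇒ CCA·CCA·BA·CCA·CCA·BA·CCA·BA·CCA·CCA·BA·CCA·CCA·BA·CCA·BA·CCA·CCA·BA·CCA·CCA·BA·CCA·BA
    A ↦ BA
    B ↦ CCA
    C ↦ CCA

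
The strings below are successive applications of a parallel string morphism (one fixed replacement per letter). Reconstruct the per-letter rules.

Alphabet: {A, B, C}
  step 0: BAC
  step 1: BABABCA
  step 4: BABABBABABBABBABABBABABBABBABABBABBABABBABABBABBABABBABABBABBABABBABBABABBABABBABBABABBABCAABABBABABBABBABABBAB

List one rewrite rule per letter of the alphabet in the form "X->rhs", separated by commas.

  step 0 ⇒ step 1: BAC ⇒ BAB·AB·CA
    A ↦ AB
    B ↦ BAB
    C ↦ CA

A->AB, B->BAB, C->CA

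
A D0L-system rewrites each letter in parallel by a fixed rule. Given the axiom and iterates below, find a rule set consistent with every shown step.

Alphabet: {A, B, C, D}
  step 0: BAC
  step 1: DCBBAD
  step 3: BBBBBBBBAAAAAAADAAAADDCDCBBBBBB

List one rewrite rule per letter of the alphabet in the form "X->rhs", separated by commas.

  step 0 ⇒ step 1: BAC ⇒ DC·BB·AD
    A ↦ BB
    B ↦ DC
    C ↦ AD
    D ↦ AAA  (constrained at step 1)

A->BB, B->DC, C->AD, D->AAA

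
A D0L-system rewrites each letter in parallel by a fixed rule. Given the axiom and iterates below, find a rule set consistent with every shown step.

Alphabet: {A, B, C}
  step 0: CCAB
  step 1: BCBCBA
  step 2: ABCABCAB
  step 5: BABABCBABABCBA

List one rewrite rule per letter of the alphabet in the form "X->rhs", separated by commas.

  step 1 ⇒ step 2: BCBCBA ⇒ A·BC·A·BC·A·B
    A ↦ B
    B ↦ A
    C ↦ BC

A->B, B->A, C->BC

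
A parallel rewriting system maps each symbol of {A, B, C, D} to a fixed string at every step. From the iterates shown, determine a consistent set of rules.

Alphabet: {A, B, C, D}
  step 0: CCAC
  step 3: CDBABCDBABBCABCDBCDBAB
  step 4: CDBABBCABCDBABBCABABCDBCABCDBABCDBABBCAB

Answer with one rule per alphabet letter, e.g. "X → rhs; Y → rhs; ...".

  step 3 ⇒ step 4: CDBABCDBABBCABCDBCDBAB ⇒ CD·B·AB·BC·AB·CD·B·AB·BC·AB·AB·CD·BC·AB·CD·B·AB·CD·B·AB·BC·AB
    A ↦ BC
    B ↦ AB
    C ↦ CD
    D ↦ B

A->BC, B->AB, C->CD, D->B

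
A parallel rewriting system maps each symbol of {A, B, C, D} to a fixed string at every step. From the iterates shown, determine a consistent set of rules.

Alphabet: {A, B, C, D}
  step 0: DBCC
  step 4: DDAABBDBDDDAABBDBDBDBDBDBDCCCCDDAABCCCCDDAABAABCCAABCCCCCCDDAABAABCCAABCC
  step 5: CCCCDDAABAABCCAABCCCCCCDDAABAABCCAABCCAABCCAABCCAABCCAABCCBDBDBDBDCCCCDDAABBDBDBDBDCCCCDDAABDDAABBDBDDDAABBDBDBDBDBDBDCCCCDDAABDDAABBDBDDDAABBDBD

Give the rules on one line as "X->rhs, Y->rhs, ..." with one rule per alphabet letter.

A->D, B->AAB, C->BD, D->CC

  step 4 ⇒ step 5: DDAABBDBDDDAABBDBDBDBDBDBDCCCCDDAABCCCCDDAABAABCCAABCCCCCCDDAABAABCCAABCC ⇒ CC·CC·D·D·AAB·AAB·CC·AAB·CC·CC·CC·D·D·AAB·AAB·CC·AAB·CC·AAB·CC·AAB·CC·AAB·CC·AAB·CC·BD·BD·BD·BD·CC·CC·D·D·AAB·BD·BD·BD·BD·CC·CC·D·D·AAB·D·D·AAB·BD·BD·D·D·AAB·BD·BD·BD·BD·BD·BD·CC·CC·D·D·AAB·D·D·AAB·BD·BD·D·D·AAB·BD·BD
    A ↦ D
    B ↦ AAB
    C ↦ BD
    D ↦ CC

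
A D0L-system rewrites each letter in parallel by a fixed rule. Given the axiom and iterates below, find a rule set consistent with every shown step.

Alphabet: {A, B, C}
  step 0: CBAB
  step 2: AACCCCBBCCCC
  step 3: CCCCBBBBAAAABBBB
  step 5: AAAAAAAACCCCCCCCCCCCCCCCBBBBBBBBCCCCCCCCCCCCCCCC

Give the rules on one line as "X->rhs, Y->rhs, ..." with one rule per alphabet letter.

  step 2 ⇒ step 3: AACCCCBBCCCC ⇒ CC·CC·B·B·B·B·AA·AA·B·B·B·B
    A ↦ CC
    B ↦ AA
    C ↦ B

A->CC, B->AA, C->B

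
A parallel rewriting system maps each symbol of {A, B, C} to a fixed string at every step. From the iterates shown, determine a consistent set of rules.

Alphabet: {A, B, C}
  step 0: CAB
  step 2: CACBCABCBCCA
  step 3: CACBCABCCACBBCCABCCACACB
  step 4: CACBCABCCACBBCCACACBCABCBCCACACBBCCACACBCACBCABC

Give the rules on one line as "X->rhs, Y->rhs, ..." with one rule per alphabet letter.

  step 3 ⇒ step 4: CACBCABCCACBBCCABCCACACB ⇒ CA·CB·CA·BC·CA·CB·BC·CA·CA·CB·CA·BC·BC·CA·CA·CB·BC·CA·CA·CB·CA·CB·CA·BC
    A ↦ CB
    B ↦ BC
    C ↦ CA

A->CB, B->BC, C->CA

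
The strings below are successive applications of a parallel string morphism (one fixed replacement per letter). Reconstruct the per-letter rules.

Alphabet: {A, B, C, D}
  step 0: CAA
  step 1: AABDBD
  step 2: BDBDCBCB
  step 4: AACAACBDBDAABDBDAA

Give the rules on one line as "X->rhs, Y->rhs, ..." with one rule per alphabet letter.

A->BD, B->C, C->AA, D->B

  step 1 ⇒ step 2: AABDBD ⇒ BD·BD·C·B·C·B
    A ↦ BD
    B ↦ C
    D ↦ B
  step 0 ⇒ step 1: CAA ⇒ AA·BD·BD
    C ↦ AA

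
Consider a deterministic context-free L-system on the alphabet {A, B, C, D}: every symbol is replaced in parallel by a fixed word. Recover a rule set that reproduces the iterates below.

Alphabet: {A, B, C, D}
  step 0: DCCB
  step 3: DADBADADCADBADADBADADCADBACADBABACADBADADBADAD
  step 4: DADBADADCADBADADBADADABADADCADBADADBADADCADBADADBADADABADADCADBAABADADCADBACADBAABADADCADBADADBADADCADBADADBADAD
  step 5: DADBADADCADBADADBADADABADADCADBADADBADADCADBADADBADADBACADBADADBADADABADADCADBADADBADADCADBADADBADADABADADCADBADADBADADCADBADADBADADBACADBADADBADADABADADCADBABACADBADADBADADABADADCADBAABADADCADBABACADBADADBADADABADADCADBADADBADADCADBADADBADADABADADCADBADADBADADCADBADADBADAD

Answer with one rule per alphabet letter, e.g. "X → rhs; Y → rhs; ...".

A->BA, B->CAD, C->A, D->DAD

  step 4 ⇒ step 5: DADBADADCADBADADBADADABADADCADBADADBADADCADBADADBADADABADADCADBAABADADCADBACADBAABADADCADBADADBADADCADBADADBADAD ⇒ DAD·BA·DAD·CAD·BA·DAD·BA·DAD·A·BA·DAD·CAD·BA·DAD·BA·DAD·CAD·BA·DAD·BA·DAD·BA·CAD·BA·DAD·BA·DAD·A·BA·DAD·CAD·BA·DAD·BA·DAD·CAD·BA·DAD·BA·DAD·A·BA·DAD·CAD·BA·DAD·BA·DAD·CAD·BA·DAD·BA·DAD·BA·CAD·BA·DAD·BA·DAD·A·BA·DAD·CAD·BA·BA·CAD·BA·DAD·BA·DAD·A·BA·DAD·CAD·BA·A·BA·DAD·CAD·BA·BA·CAD·BA·DAD·BA·DAD·A·BA·DAD·CAD·BA·DAD·BA·DAD·CAD·BA·DAD·BA·DAD·A·BA·DAD·CAD·BA·DAD·BA·DAD·CAD·BA·DAD·BA·DAD
    A ↦ BA
    B ↦ CAD
    C ↦ A
    D ↦ DAD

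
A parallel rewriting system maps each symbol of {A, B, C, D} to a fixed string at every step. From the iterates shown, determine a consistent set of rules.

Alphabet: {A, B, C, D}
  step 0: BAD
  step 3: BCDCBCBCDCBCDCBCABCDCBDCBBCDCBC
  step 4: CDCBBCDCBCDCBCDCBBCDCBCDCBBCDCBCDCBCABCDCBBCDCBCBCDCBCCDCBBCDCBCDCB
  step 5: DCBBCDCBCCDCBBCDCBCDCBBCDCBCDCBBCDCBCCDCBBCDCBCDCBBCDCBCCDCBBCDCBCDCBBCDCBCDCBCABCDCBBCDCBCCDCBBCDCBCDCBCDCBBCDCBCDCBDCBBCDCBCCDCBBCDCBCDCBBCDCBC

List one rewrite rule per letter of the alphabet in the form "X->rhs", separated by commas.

A->CAB, B->C, C->DCB, D->BC

  step 4 ⇒ step 5: CDCBBCDCBCDCBCDCBBCDCBCDCBBCDCBCDCBCABCDCBBCDCBCBCDCBCCDCBBCDCBCDCB ⇒ DCB·BC·DCB·C·C·DCB·BC·DCB·C·DCB·BC·DCB·C·DCB·BC·DCB·C·C·DCB·BC·DCB·C·DCB·BC·DCB·C·C·DCB·BC·DCB·C·DCB·BC·DCB·C·DCB·CAB·C·DCB·BC·DCB·C·C·DCB·BC·DCB·C·DCB·C·DCB·BC·DCB·C·DCB·DCB·BC·DCB·C·C·DCB·BC·DCB·C·DCB·BC·DCB·C
    A ↦ CAB
    B ↦ C
    C ↦ DCB
    D ↦ BC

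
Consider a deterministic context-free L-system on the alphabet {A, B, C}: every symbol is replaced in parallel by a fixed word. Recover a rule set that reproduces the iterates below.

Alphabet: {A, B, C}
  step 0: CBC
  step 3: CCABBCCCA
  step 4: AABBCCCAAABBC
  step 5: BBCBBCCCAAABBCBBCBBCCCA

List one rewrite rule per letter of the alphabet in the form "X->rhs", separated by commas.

A->BBC, B->C, C->A

  step 4 ⇒ step 5: AABBCCCAAABBC ⇒ BBC·BBC·C·C·A·A·A·BBC·BBC·BBC·C·C·A
    A ↦ BBC
    B ↦ C
    C ↦ A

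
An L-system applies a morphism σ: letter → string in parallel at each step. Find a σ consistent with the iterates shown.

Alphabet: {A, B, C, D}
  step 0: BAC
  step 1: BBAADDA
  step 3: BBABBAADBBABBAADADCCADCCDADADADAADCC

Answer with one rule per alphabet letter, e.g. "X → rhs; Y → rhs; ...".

A->AD, B->BBA, C->DA, D->CC

  step 0 ⇒ step 1: BAC ⇒ BBA·AD·DA
    A ↦ AD
    B ↦ BBA
    C ↦ DA
    D ↦ CC  (constrained at step 1)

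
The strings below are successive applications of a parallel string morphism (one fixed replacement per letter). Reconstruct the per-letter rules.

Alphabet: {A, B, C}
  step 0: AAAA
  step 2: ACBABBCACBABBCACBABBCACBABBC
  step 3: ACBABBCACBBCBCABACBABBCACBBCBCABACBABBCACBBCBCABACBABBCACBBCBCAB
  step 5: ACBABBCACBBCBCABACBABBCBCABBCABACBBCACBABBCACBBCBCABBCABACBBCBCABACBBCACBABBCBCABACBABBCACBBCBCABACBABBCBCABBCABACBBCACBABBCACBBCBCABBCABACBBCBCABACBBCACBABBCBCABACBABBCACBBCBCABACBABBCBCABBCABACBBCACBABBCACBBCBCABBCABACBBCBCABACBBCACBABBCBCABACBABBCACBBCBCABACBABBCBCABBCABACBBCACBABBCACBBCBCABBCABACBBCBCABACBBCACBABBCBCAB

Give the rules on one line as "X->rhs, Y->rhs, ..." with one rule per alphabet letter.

A->ACB, B->BC, C->AB

  step 2 ⇒ step 3: ACBABBCACBABBCACBABBCACBABBC ⇒ ACB·AB·BC·ACB·BC·BC·AB·ACB·AB·BC·ACB·BC·BC·AB·ACB·AB·BC·ACB·BC·BC·AB·ACB·AB·BC·ACB·BC·BC·AB
    A ↦ ACB
    B ↦ BC
    C ↦ AB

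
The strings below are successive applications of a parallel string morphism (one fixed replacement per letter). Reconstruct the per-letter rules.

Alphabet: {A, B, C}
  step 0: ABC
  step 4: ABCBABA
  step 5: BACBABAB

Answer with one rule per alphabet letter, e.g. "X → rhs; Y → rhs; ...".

A->B, B->A, C->CB

  step 4 ⇒ step 5: ABCBABA ⇒ B·A·CB·A·B·A·B
    A ↦ B
    B ↦ A
    C ↦ CB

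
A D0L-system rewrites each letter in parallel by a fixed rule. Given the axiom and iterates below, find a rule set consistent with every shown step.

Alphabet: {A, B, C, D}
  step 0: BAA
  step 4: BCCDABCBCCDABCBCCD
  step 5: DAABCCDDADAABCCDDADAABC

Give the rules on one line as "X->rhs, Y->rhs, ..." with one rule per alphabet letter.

A->CD, B->D, C->A, D->BC

  step 4 ⇒ step 5: BCCDABCBCCDABCBCCD ⇒ D·A·A·BC·CD·D·A·D·A·A·BC·CD·D·A·D·A·A·BC
    A ↦ CD
    B ↦ D
    C ↦ A
    D ↦ BC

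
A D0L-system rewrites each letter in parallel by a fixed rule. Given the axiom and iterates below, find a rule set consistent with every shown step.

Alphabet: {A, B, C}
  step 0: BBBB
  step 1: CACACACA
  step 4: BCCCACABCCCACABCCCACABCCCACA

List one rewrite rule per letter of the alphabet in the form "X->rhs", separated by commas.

A->CC, B->CA, C->B

  step 0 ⇒ step 1: BBBB ⇒ CA·CA·CA·CA
    B ↦ CA
    A ↦ CC  (constrained at step 1)
    C ↦ B  (constrained at step 1)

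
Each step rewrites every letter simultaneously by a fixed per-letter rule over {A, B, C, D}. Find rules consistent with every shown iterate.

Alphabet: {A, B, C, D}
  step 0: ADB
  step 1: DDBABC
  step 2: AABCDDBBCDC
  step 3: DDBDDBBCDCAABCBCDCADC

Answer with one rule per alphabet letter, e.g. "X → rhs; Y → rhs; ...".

  step 2 ⇒ step 3: AABCDDBBCDC ⇒ DDB·DDB·BC·DC·A·A·BC·BC·DC·A·DC
    A ↦ DDB
    B ↦ BC
    C ↦ DC
    D ↦ A

A->DDB, B->BC, C->DC, D->A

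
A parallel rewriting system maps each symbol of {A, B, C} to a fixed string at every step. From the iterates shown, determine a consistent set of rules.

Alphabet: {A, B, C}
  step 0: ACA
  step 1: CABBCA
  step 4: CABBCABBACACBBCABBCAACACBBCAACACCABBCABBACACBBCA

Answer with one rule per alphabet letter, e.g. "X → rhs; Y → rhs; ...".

  step 0 ⇒ step 1: ACA ⇒ CA·BB·CA
    A ↦ CA
    C ↦ BB
    B ↦ AC  (constrained at step 1)

A->CA, B->AC, C->BB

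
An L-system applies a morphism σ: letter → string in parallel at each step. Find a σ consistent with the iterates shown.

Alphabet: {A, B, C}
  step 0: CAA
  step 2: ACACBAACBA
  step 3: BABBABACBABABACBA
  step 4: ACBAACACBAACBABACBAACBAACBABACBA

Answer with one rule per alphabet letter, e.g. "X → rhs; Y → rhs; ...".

A->BA, B->AC, C->B

  step 3 ⇒ step 4: BABBABACBABABACBA ⇒ AC·BA·AC·AC·BA·AC·BA·B·AC·BA·AC·BA·AC·BA·B·AC·BA
    A ↦ BA
    B ↦ AC
    C ↦ B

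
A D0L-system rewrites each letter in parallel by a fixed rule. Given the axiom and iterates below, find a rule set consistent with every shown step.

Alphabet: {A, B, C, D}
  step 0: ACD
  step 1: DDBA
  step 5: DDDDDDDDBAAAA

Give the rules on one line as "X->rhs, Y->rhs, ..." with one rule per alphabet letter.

A->DD, B->C, C->B, D->A

  step 0 ⇒ step 1: ACD ⇒ DD·B·A
    A ↦ DD
    C ↦ B
    D ↦ A
    B ↦ C  (constrained at step 1)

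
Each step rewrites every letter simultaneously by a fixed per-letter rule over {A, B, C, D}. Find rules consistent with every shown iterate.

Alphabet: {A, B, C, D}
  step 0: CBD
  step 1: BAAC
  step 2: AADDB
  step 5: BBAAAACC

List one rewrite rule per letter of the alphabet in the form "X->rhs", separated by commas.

  step 1 ⇒ step 2: BAAC ⇒ AA·D·D·B
    A ↦ D
    B ↦ AA
    C ↦ B
  step 0 ⇒ step 1: CBD ⇒ B·AA·C
    D ↦ C

A->D, B->AA, C->B, D->C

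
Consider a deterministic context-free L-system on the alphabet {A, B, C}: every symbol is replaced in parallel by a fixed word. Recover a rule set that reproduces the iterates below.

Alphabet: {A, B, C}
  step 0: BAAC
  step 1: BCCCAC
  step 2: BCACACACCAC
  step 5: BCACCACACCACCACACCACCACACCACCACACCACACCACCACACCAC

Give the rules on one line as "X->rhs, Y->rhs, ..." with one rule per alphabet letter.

  step 1 ⇒ step 2: BCCCAC ⇒ BC·AC·AC·AC·C·AC
    A ↦ C
    B ↦ BC
    C ↦ AC

A->C, B->BC, C->AC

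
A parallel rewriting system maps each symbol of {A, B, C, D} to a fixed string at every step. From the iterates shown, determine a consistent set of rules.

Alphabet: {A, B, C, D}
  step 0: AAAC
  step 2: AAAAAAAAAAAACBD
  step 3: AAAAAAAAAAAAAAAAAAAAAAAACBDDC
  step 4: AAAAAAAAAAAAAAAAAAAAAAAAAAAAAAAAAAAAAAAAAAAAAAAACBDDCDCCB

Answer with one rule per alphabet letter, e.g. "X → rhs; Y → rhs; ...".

A->AA, B->D, C->CB, D->DC

  step 3 ⇒ step 4: AAAAAAAAAAAAAAAAAAAAAAAACBDDC ⇒ AA·AA·AA·AA·AA·AA·AA·AA·AA·AA·AA·AA·AA·AA·AA·AA·AA·AA·AA·AA·AA·AA·AA·AA·CB·D·DC·DC·CB
    A ↦ AA
    B ↦ D
    C ↦ CB
    D ↦ DC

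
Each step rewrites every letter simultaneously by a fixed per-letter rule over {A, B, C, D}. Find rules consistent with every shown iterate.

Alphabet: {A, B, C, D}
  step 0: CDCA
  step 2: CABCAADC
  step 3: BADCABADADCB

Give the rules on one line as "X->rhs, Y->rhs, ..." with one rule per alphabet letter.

  step 2 ⇒ step 3: CABCAADC ⇒ B·AD·CA·B·AD·AD·C·B
    A ↦ AD
    B ↦ CA
    C ↦ B
    D ↦ C

A->AD, B->CA, C->B, D->C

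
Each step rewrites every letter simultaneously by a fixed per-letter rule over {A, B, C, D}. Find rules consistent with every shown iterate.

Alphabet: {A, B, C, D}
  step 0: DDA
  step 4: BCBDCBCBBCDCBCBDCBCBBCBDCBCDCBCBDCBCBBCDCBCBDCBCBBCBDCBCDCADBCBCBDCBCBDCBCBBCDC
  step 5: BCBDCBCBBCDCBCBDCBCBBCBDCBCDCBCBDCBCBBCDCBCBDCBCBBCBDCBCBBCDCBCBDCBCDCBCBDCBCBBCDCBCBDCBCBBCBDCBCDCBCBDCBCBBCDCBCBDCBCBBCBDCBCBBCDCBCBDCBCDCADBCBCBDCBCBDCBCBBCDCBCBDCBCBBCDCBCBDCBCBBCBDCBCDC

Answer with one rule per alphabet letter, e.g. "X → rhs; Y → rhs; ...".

  step 4 ⇒ step 5: BCBDCBCBBCDCBCBDCBCBBCBDCBCDCBCBDCBCBBCDCBCBDCBCBBCBDCBCDCADBCBCBDCBCBDCBCBBCDC ⇒ BCB·DC·BCB·BC·DC·BCB·DC·BCB·BCB·DC·BC·DC·BCB·DC·BCB·BC·DC·BCB·DC·BCB·BCB·DC·BCB·BC·DC·BCB·DC·BC·DC·BCB·DC·BCB·BC·DC·BCB·DC·BCB·BCB·DC·BC·DC·BCB·DC·BCB·BC·DC·BCB·DC·BCB·BCB·DC·BCB·BC·DC·BCB·DC·BC·DC·AD·BC·BCB·DC·BCB·DC·BCB·BC·DC·BCB·DC·BCB·BC·DC·BCB·DC·BCB·BCB·DC·BC·DC
    A ↦ AD
    B ↦ BCB
    C ↦ DC
    D ↦ BC

A->AD, B->BCB, C->DC, D->BC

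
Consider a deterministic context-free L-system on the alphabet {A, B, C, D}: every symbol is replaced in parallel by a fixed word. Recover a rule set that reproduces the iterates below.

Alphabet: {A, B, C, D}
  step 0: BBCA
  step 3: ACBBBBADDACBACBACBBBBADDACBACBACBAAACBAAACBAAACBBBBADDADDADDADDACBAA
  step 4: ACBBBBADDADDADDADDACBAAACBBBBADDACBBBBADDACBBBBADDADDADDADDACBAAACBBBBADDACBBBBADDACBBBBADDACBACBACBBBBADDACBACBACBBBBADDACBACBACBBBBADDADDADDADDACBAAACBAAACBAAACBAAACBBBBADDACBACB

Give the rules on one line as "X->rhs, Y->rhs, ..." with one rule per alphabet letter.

  step 3 ⇒ step 4: ACBBBBADDACBACBACBBBBADDACBACBACBAAACBAAACBAAACBBBBADDADDADDADDACBAA ⇒ ACB·BBB·ADD·ADD·ADD·ADD·ACB·A·A·ACB·BBB·ADD·ACB·BBB·ADD·ACB·BBB·ADD·ADD·ADD·ADD·ACB·A·A·ACB·BBB·ADD·ACB·BBB·ADD·ACB·BBB·ADD·ACB·ACB·ACB·BBB·ADD·ACB·ACB·ACB·BBB·ADD·ACB·ACB·ACB·BBB·ADD·ADD·ADD·ADD·ACB·A·A·ACB·A·A·ACB·A·A·ACB·A·A·ACB·BBB·ADD·ACB·ACB
    A ↦ ACB
    B ↦ ADD
    C ↦ BBB
    D ↦ A

A->ACB, B->ADD, C->BBB, D->A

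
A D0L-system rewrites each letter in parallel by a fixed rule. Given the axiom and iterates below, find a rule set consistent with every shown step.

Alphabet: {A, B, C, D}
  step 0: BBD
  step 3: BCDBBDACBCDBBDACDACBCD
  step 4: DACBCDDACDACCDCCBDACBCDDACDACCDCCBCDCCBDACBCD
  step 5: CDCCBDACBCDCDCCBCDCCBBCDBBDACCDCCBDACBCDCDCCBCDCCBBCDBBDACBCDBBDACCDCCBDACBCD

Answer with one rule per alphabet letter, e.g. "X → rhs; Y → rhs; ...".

  step 4 ⇒ step 5: DACBCDDACDACCDCCBDACBCDDACDACCDCCBCDCCBDACBCD ⇒ CD·CC·B·DAC·B·CD·CD·CC·B·CD·CC·B·B·CD·B·B·DAC·CD·CC·B·DAC·B·CD·CD·CC·B·CD·CC·B·B·CD·B·B·DAC·B·CD·B·B·DAC·CD·CC·B·DAC·B·CD
    A ↦ CC
    B ↦ DAC
    C ↦ B
    D ↦ CD

A->CC, B->DAC, C->B, D->CD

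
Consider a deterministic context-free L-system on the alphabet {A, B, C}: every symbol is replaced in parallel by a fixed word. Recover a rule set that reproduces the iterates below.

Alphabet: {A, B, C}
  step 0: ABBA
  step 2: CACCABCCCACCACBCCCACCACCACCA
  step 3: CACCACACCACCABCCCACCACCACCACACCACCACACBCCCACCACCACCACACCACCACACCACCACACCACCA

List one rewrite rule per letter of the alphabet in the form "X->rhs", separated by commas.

  step 2 ⇒ step 3: CACCABCCCACCACBCCCACCACCACCA ⇒ CAC·CA·CAC·CAC·CA·BCC·CAC·CAC·CAC·CA·CAC·CAC·CA·CAC·BCC·CAC·CAC·CAC·CA·CAC·CAC·CA·CAC·CAC·CA·CAC·CAC·CA
    A ↦ CA
    B ↦ BCC
    C ↦ CAC

A->CA, B->BCC, C->CAC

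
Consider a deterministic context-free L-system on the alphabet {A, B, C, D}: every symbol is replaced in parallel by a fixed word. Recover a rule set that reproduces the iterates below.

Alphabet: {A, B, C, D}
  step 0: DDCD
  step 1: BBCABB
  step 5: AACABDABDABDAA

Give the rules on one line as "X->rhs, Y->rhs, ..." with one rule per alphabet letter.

  step 0 ⇒ step 1: DDCD ⇒ B·B·CAB·B
    C ↦ CAB
    D ↦ B
    A ↦ D  (constrained at step 1)
    B ↦ A  (constrained at step 1)

A->D, B->A, C->CAB, D->B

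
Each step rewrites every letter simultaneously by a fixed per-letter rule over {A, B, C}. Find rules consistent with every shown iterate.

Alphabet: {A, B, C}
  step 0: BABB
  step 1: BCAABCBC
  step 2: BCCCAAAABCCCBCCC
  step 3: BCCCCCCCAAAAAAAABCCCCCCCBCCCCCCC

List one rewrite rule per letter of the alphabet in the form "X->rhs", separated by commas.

A->AA, B->BC, C->CC

  step 2 ⇒ step 3: BCCCAAAABCCCBCCC ⇒ BC·CC·CC·CC·AA·AA·AA·AA·BC·CC·CC·CC·BC·CC·CC·CC
    A ↦ AA
    B ↦ BC
    C ↦ CC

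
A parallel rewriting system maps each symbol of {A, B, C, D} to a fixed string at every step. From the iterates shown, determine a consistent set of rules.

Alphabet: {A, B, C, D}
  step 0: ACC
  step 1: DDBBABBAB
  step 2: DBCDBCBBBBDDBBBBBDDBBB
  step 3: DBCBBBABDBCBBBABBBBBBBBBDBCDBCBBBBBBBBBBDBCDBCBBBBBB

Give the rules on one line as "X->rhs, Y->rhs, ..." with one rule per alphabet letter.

A->DDB, B->BB, C->BAB, D->DBC

  step 2 ⇒ step 3: DBCDBCBBBBDDBBBBBDDBBB ⇒ DBC·BB·BAB·DBC·BB·BAB·BB·BB·BB·BB·DBC·DBC·BB·BB·BB·BB·BB·DBC·DBC·BB·BB·BB
    B ↦ BB
    C ↦ BAB
    D ↦ DBC
  step 0 ⇒ step 1: ACC ⇒ DDB·BAB·BAB
    A ↦ DDB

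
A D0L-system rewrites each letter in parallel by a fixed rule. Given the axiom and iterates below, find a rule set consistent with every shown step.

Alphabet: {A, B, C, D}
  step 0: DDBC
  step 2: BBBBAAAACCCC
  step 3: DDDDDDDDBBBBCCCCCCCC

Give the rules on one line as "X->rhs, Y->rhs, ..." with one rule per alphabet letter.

  step 2 ⇒ step 3: BBBBAAAACCCC ⇒ DD·DD·DD·DD·B·B·B·B·CC·CC·CC·CC
    A ↦ B
    B ↦ DD
    C ↦ CC
    D ↦ AA  (constrained at step 0)

A->B, B->DD, C->CC, D->AA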